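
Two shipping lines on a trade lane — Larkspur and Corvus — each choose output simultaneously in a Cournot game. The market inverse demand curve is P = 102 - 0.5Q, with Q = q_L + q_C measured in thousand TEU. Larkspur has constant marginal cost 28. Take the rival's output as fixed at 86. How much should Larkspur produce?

With the rival's output fixed at 86, Larkspur's profit is π_L = (102 - (1/2)·86 - (1/2)q_L)q_L - (28q_L) = (59 - (1/2)q_L)q_L - (28q_L).
∂π_L/∂q_L = 31 - q_L = 0, so q_L = 31.

31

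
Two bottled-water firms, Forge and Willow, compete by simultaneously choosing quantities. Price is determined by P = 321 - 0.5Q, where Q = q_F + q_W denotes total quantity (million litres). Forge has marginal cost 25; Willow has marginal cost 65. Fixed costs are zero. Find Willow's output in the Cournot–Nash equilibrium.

Forge's profit: π_F = (321 - 0.5Q)q_F - (25q_F). Setting ∂π_F/∂q_F = 0: 296 - q_F - (1/2)(q_W) = 0.
Willow's profit: π_W = (321 - 0.5Q)q_W - (65q_W). Setting ∂π_W/∂q_W = 0: 256 - q_W - (1/2)(q_F) = 0.
Rearranging gives the reaction functions q_F = (296 - (1/2)q_W) and q_W = (256 - (1/2)q_F).
Solving the pair: q_F = 224, q_W = 144.

144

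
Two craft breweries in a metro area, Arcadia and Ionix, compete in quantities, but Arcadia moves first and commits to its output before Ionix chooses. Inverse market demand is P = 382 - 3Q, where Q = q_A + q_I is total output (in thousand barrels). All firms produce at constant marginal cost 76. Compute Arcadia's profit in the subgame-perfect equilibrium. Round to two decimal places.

3901.50

The follower Ionix best-responds to any q_A: π_I = (382 - 3Q)q_I - 76q_I.
∂π_I/∂q_I = 306 - 3q_A - 6q_I = 0 gives the reaction function q_I = (306 - 3q_A)/6.
Arcadia substitutes q_I(q_A) into its own profit: π_A = q_A(382 - 3q_A - (306 - 3q_A)/2) - 76q_A = (229 - (3/2)q_A)q_A - 76q_A.
Maximising: ∂π_A/∂q_A = 153 - 3q_A = 0, giving q_A = 51.
Then q_I = (306 - 3·51)/6 = 51/2.
Price P = 382 - 3·(153/2) = 305/2.
Arcadia's profit: (305/2 - 76)·51 = 3901.5000.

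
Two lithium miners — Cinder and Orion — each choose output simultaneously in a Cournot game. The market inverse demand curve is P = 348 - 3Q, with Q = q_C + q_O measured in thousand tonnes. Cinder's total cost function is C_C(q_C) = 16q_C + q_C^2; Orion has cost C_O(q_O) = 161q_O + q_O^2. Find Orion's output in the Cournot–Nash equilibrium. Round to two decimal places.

9.09

Cinder's profit: π_C = (348 - 3Q)q_C - (16q_C + q_C²). Setting ∂π_C/∂q_C = 0: 332 - 8q_C - 3(q_O) = 0.
Orion's profit: π_O = (348 - 3Q)q_O - (161q_O + q_O²). Setting ∂π_O/∂q_O = 0: 187 - 8q_O - 3(q_C) = 0.
Rearranging gives the reaction functions q_C = (332 - 3q_O)/8 and q_O = (187 - 3q_C)/8.
Solving the pair: q_C = 419/11, q_O = 100/11.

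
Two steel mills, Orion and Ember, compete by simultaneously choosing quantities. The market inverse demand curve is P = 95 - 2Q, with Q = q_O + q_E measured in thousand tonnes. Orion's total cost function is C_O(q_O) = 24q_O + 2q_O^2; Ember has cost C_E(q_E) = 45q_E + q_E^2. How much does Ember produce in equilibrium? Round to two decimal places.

5.86

Orion's profit: π_O = (95 - 2Q)q_O - (24q_O + 2q_O²). Setting ∂π_O/∂q_O = 0: 71 - 8q_O - 2(q_E) = 0.
Ember's profit: π_E = (95 - 2Q)q_E - (45q_E + q_E²). Setting ∂π_E/∂q_E = 0: 50 - 6q_E - 2(q_O) = 0.
So q_O = (71 - 2q_E)/8 and q_E = (50 - 2q_O)/6.
Substituting one into the other gives q_O = 163/22 and q_E = 129/22.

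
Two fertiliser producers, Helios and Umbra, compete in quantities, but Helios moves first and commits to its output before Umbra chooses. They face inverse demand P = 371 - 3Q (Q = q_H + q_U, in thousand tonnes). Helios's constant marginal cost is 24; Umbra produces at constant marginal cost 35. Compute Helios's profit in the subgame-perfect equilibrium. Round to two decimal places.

5340.17

The follower Umbra best-responds to any q_H: π_U = (371 - 3Q)q_U - 35q_U.
∂π_U/∂q_U = 336 - 3q_H - 6q_U = 0 gives the reaction function q_U = (336 - 3q_H)/6.
Helios substitutes q_U(q_H) into its own profit: π_H = q_H(371 - 3q_H - (336 - 3q_H)/2) - 24q_H = (203 - (3/2)q_H)q_H - 24q_H.
Maximising: ∂π_H/∂q_H = 179 - 3q_H = 0, giving q_H = 179/3.
Then q_U = (336 - 3·(179/3))/6 = 157/6.
Price P = 371 - 3·(515/6) = 227/2.
Helios's profit: (227/2 - 24)·(179/3) = 5340.1667.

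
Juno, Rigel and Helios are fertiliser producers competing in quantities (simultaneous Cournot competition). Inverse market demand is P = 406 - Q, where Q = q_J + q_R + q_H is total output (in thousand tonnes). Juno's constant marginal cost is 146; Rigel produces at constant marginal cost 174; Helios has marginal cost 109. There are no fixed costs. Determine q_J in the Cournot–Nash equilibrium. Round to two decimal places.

62.75

Juno's profit: π_J = (406 - Q)q_J - (146q_J). Setting ∂π_J/∂q_J = 0: 260 - 2q_J - (q_R + q_H) = 0.
Rigel's profit: π_R = (406 - Q)q_R - (174q_R). Setting ∂π_R/∂q_R = 0: 232 - 2q_R - (q_J + q_H) = 0.
Helios's profit: π_H = (406 - Q)q_H - (109q_H). Setting ∂π_H/∂q_H = 0: 297 - 2q_H - (q_J + q_R) = 0.
Adding the 3 first-order conditions: 789 − 4Q = 0, so Q = 789/4.
Back-substituting: q_J = (260 − 789/4) = 251/4, q_R = (232 − 789/4) = 139/4, q_H = (297 − 789/4) = 399/4.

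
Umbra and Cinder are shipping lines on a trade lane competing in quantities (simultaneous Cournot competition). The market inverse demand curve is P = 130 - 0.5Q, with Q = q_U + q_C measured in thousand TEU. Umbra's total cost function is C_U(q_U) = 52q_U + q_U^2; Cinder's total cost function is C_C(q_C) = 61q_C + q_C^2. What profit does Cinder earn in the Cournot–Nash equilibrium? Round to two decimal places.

Umbra's profit: π_U = (130 - 0.5Q)q_U - (52q_U + q_U²). Setting ∂π_U/∂q_U = 0: 78 - 3q_U - (1/2)(q_C) = 0.
Cinder's first-order condition: 69 - 3q_C - (1/2)(q_U) = 0.
Best responses: q_U = (78 - (1/2)q_C)/3, q_C = (69 - (1/2)q_U)/3.
Substituting one into the other gives q_U = 114/5 and q_C = 96/5.
Price P = 130 - (1/2)·42 = 109.
Cinder's profit: 109·(96/5) - 61·(96/5) - (96/5)² = 552.9600.

552.96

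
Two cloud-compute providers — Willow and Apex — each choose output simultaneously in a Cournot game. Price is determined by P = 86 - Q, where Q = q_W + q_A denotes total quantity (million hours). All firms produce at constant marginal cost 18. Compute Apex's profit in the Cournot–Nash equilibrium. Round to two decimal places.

513.78

Each firm earns π_i = (86 - Q)q_i - 18q_i.
Setting ∂π_i/∂q_i = 0 with rivals' quantities fixed: 68 - 2q_i - q_j = 0.
With identical firms every q_j equals q_i, so q_j = q_i and 68 = 3q_i, giving q_i = 68/3.
Price P = 86 - 136/3 = 122/3.
Apex's profit: (122/3 - 18)·(68/3) = 513.7778.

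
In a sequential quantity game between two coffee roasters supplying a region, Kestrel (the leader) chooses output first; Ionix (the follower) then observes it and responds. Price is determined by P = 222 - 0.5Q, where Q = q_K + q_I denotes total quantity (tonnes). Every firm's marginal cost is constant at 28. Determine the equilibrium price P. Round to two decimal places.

76.50

The follower Ionix best-responds to any q_K: π_I = (222 - 0.5Q)q_I - 28q_I.
Setting the follower's marginal profit to zero, 194 - (1/2)q_K - q_I = 0, i.e. q_I = (194 - (1/2)q_K).
The leader anticipates this reaction. Substituting into P = 222 - 0.5Q gives P = 125 - (1/4)q_K, so π_K = (125 - (1/4)q_K)q_K - 28q_K.
Leader FOC: 97 - (1/2)q_K = 0, so q_K = 194.
Then q_I = (194 - (1/2)·194) = 97.
Total output Q = 291, so price P = 222 - (1/2)·291 = 153/2.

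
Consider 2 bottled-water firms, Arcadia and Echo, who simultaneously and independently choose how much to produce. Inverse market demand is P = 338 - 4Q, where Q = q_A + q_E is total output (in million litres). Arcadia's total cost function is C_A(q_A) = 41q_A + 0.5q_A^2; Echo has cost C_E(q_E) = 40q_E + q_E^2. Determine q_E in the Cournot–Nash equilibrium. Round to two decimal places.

20.19

Arcadia's profit: π_A = (338 - 4Q)q_A - (41q_A + (1/2)q_A²). Setting ∂π_A/∂q_A = 0: 297 - 9q_A - 4(q_E) = 0.
Echo's first-order condition: 298 - 10q_E - 4(q_A) = 0.
Rearranging gives the reaction functions q_A = (297 - 4q_E)/9 and q_E = (298 - 4q_A)/10.
Solving the pair: q_A = 889/37, q_E = 747/37.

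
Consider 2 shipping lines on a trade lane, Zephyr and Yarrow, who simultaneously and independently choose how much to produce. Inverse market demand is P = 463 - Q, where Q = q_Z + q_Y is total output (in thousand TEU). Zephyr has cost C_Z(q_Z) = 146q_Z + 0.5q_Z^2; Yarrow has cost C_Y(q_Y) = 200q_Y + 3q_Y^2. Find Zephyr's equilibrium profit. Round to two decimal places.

14649.89

Zephyr's profit: π_Z = (463 - Q)q_Z - (146q_Z + (1/2)q_Z²). Setting ∂π_Z/∂q_Z = 0: 317 - 3q_Z - (q_Y) = 0.
Yarrow's first-order condition: 263 - 8q_Y - (q_Z) = 0.
So q_Z = (317 - q_Y)/3 and q_Y = (263 - q_Z)/8.
Substituting one into the other gives q_Z = 98.8261 and q_Y = 472/23.
Price P = 463 - 119.3478 = 343.6522.
Zephyr's profit: 343.6522·98.8261 - 146·98.8261 - (1/2)·98.8261² = 14649.8932.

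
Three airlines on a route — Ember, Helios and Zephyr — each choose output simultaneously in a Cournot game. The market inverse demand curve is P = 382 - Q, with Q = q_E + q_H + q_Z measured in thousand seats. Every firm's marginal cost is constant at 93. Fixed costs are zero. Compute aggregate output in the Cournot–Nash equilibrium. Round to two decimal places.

216.75

A representative firm's profit is π_i = q_i(382 - Q) - 93q_i.
First-order condition (treating rivals' output as given): 289 - 2q_i - Σ_{j≠i} q_j = 0.
By symmetry each firm produces the same amount; substituting Σ_{j≠i} q_j = 2q_i yields q_i = 289/4.
Total output Q = 289/4 + 289/4 + 289/4 = 867/4.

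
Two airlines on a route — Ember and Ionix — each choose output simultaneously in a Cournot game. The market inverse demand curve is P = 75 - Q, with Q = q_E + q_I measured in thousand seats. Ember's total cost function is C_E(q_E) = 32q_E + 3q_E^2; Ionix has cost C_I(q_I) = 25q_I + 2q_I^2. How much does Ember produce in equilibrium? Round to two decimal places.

Ember's profit: π_E = (75 - Q)q_E - (32q_E + 3q_E²). Setting ∂π_E/∂q_E = 0: 43 - 8q_E - (q_I) = 0.
Ionix's first-order condition: 50 - 6q_I - (q_E) = 0.
Best responses: q_E = (43 - q_I)/8, q_I = (50 - q_E)/6.
Substituting one into the other gives q_E = 208/47 and q_I = 357/47.

4.43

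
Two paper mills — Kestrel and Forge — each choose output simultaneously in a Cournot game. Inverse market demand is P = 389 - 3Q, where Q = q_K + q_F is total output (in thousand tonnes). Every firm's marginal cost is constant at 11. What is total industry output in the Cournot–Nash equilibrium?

84

A representative firm's profit is π_i = q_i(389 - 3Q) - 11q_i.
First-order condition (treating rivals' output as given): 378 - 6q_i - 3q_j = 0.
By symmetry each firm produces the same amount; substituting q_j = q_i yields q_i = 378/9 = 42.
Total output Q = 42 + 42 = 84.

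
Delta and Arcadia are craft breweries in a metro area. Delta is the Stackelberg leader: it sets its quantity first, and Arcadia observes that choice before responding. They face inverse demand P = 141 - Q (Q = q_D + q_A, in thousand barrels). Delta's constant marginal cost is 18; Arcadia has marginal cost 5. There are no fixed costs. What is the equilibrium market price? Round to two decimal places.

45.50

The follower Arcadia best-responds to any q_D: π_A = (141 - Q)q_A - 5q_A.
∂π_A/∂q_A = 136 - q_D - 2q_A = 0 gives the reaction function q_A = (136 - q_D)/2.
Delta substitutes q_A(q_D) into its own profit: π_D = q_D(141 - q_D - (136 - q_D)/2) - 18q_D = (73 - (1/2)q_D)q_D - 18q_D.
The leader's first-order condition 55 - q_D = 0 yields q_D = 55.
Then q_A = (136 - 55)/2 = 81/2.
Total output Q = 191/2, so price P = 141 - 191/2 = 91/2.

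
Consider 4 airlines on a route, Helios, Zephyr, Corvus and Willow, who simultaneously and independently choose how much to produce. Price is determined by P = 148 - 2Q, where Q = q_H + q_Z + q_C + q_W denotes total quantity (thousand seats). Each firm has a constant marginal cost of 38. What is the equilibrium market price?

60

A representative firm's profit is π_i = q_i(148 - 2Q) - 38q_i.
Setting ∂π_i/∂q_i = 0 with rivals' quantities fixed: 110 - 4q_i - 2·Σ_{j≠i} q_j = 0.
By symmetry each firm produces the same amount; substituting Σ_{j≠i} q_j = 3q_i yields q_i = 110/10 = 11.
Total output Q = 44, so price P = 148 - 2·44 = 60.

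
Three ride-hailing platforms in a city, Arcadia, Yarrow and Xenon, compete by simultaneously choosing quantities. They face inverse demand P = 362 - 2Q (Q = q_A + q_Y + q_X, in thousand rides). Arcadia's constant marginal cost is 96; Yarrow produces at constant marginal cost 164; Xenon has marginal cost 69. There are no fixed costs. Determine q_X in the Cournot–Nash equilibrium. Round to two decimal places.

Arcadia's profit: π_A = (362 - 2Q)q_A - (96q_A). Setting ∂π_A/∂q_A = 0: 266 - 4q_A - 2(q_Y + q_X) = 0.
Yarrow's profit: π_Y = (362 - 2Q)q_Y - (164q_Y). Setting ∂π_Y/∂q_Y = 0: 198 - 4q_Y - 2(q_A + q_X) = 0.
Xenon's profit: π_X = (362 - 2Q)q_X - (69q_X). Setting ∂π_X/∂q_X = 0: 293 - 4q_X - 2(q_A + q_Y) = 0.
Adding the 3 first-order conditions: 757 − 8Q = 0, so Q = 757/8.
Back-substituting: q_A = (266 − 757/4)/2 = 307/8, q_Y = (198 − 757/4)/2 = 35/8, q_X = (293 − 757/4)/2 = 415/8.

51.88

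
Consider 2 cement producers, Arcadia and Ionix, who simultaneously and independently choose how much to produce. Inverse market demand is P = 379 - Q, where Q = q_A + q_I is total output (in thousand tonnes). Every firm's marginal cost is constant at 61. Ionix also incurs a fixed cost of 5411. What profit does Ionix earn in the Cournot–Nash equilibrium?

A representative firm's profit is π_i = q_i(379 - Q) - 61q_i.
First-order condition (treating rivals' output as given): 318 - 2q_i - q_j = 0.
By symmetry each firm produces the same amount; substituting q_j = q_i yields q_i = 318/3 = 106.
Price P = 379 - 212 = 167.
Ionix's profit: (167 - 61)·106 - 5411 = 5825.

5825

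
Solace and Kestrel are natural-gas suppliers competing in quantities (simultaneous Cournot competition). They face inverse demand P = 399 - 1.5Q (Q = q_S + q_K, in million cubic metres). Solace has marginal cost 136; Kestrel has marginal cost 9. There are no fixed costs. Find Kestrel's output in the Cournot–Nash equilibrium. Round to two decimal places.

114.89

Solace's profit: π_S = (399 - 1.5Q)q_S - (136q_S). Setting ∂π_S/∂q_S = 0: 263 - 3q_S - (3/2)(q_K) = 0.
Kestrel's first-order condition: 390 - 3q_K - (3/2)(q_S) = 0.
So q_S = (263 - (3/2)q_K)/3 and q_K = (390 - (3/2)q_S)/3.
Substituting one into the other gives q_S = 272/9 and q_K = 1034/9.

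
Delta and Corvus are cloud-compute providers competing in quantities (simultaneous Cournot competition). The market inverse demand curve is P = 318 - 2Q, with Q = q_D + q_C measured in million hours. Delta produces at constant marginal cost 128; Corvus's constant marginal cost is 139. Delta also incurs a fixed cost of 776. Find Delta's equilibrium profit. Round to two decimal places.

Delta's profit: π_D = (318 - 2Q)q_D - (128q_D). Setting ∂π_D/∂q_D = 0: 190 - 4q_D - 2(q_C) = 0.
Corvus's profit: π_C = (318 - 2Q)q_C - (139q_C). Setting ∂π_C/∂q_C = 0: 179 - 4q_C - 2(q_D) = 0.
Rearranging gives the reaction functions q_D = (190 - 2q_C)/4 and q_C = (179 - 2q_D)/4.
Solving the pair: q_D = 67/2, q_C = 28.
Price P = 318 - 2·(123/2) = 195.
Delta's profit: (195 - 128)·(67/2) - 776 = 1468.5000.

1468.50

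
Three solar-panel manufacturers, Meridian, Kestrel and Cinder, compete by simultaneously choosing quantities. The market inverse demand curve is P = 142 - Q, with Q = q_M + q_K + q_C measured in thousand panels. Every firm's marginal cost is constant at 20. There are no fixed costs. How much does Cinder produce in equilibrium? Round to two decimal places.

30.50

Each firm earns π_i = (142 - Q)q_i - 20q_i.
First-order condition (treating rivals' output as given): 122 - 2q_i - Σ_{j≠i} q_j = 0.
With identical firms every q_j equals q_i, so Σ_{j≠i} q_j = 2q_i and 122 = 4q_i, giving q_i = 61/2.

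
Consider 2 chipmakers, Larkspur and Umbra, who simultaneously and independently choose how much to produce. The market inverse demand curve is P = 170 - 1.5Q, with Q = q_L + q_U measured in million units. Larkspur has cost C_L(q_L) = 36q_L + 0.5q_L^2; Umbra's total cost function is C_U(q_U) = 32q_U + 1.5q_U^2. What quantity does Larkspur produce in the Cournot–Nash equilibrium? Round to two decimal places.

27.45

Larkspur's profit: π_L = (170 - 1.5Q)q_L - (36q_L + (1/2)q_L²). Setting ∂π_L/∂q_L = 0: 134 - 4q_L - (3/2)(q_U) = 0.
Umbra's profit: π_U = (170 - 1.5Q)q_U - (32q_U + (3/2)q_U²). Setting ∂π_U/∂q_U = 0: 138 - 6q_U - (3/2)(q_L) = 0.
Best responses: q_L = (134 - (3/2)q_U)/4, q_U = (138 - (3/2)q_L)/6.
Solving the pair: q_L = 796/29, q_U = 468/29.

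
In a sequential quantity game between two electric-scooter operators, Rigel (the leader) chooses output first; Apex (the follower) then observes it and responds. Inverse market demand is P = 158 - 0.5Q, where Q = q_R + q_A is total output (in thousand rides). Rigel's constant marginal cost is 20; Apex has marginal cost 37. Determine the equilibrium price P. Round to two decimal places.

58.75

Solve by backward induction. Given q_R, the follower Apex maximises π_A = (158 - (1/2)q_R - (1/2)q_A)q_A - 37q_A.
Setting the follower's marginal profit to zero, 121 - (1/2)q_R - q_A = 0, i.e. q_A = (121 - (1/2)q_R).
The leader anticipates this reaction. Substituting into P = 158 - 0.5Q gives P = 195/2 - (1/4)q_R, so π_R = (195/2 - (1/4)q_R)q_R - 20q_R.
Leader FOC: 155/2 - (1/2)q_R = 0, so q_R = 155.
Then q_A = (121 - (1/2)·155) = 87/2.
Total output Q = 397/2, so price P = 158 - (1/2)·(397/2) = 235/4.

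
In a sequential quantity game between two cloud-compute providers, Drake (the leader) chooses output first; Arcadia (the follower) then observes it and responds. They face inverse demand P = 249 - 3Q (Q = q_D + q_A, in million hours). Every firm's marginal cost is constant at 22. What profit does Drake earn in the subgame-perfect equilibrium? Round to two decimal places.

The follower Arcadia best-responds to any q_D: π_A = (249 - 3Q)q_A - 22q_A.
Follower FOC: 227 - 3q_D - 6q_A = 0, so q_A(q_D) = (227 - 3q_D)/6.
Drake substitutes q_A(q_D) into its own profit: π_D = q_D(249 - 3q_D - (227 - 3q_D)/2) - 22q_D = (271/2 - (3/2)q_D)q_D - 22q_D.
Maximising: ∂π_D/∂q_D = 227/2 - 3q_D = 0, giving q_D = 227/6.
Then q_A = (227 - 3·(227/6))/6 = 227/12.
Price P = 249 - 3·(227/4) = 315/4.
Drake's profit: (315/4 - 22)·(227/6) = 2147.0417.

2147.04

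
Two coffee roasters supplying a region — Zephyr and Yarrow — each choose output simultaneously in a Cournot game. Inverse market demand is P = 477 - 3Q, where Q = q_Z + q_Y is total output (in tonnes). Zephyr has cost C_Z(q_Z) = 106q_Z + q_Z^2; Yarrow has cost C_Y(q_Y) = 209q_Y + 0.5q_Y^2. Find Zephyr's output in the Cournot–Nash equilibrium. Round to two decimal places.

38.15

Zephyr's profit: π_Z = (477 - 3Q)q_Z - (106q_Z + q_Z²). Setting ∂π_Z/∂q_Z = 0: 371 - 8q_Z - 3(q_Y) = 0.
Yarrow's first-order condition: 268 - 7q_Y - 3(q_Z) = 0.
Best responses: q_Z = (371 - 3q_Y)/8, q_Y = (268 - 3q_Z)/7.
Solving the pair: q_Z = 1793/47, q_Y = 1031/47.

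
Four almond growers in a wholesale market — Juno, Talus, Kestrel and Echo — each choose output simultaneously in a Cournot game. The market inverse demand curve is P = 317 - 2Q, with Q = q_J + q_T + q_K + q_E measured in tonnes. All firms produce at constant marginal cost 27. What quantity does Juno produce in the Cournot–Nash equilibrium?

29

A representative firm's profit is π_i = q_i(317 - 2Q) - 27q_i.
Setting ∂π_i/∂q_i = 0 with rivals' quantities fixed: 290 - 4q_i - 2·Σ_{j≠i} q_j = 0.
With identical firms every q_j equals q_i, so Σ_{j≠i} q_j = 3q_i and 290 = 10q_i, giving q_i = 29.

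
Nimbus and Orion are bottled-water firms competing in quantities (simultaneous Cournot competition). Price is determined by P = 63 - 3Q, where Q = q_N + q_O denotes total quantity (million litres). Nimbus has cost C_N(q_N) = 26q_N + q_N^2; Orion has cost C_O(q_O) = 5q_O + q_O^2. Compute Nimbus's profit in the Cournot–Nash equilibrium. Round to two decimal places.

Nimbus's profit: π_N = (63 - 3Q)q_N - (26q_N + q_N²). Setting ∂π_N/∂q_N = 0: 37 - 8q_N - 3(q_O) = 0.
Orion's profit: π_O = (63 - 3Q)q_O - (5q_O + q_O²). Setting ∂π_O/∂q_O = 0: 58 - 8q_O - 3(q_N) = 0.
Rearranging gives the reaction functions q_N = (37 - 3q_O)/8 and q_O = (58 - 3q_N)/8.
Solving the pair: q_N = 122/55, q_O = 353/55.
Price P = 63 - 3·(95/11) = 408/11.
Nimbus's profit: (408/11)·(122/55) - 26·(122/55) - (122/55)² = 19.6813.

19.68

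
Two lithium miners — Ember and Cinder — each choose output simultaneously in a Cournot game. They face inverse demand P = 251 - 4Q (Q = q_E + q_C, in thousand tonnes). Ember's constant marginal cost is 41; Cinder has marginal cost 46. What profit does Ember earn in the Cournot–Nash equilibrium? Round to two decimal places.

1284.03

Ember's profit: π_E = (251 - 4Q)q_E - (41q_E). Setting ∂π_E/∂q_E = 0: 210 - 8q_E - 4(q_C) = 0.
Cinder's profit: π_C = (251 - 4Q)q_C - (46q_C). Setting ∂π_C/∂q_C = 0: 205 - 8q_C - 4(q_E) = 0.
Rearranging gives the reaction functions q_E = (210 - 4q_C)/8 and q_C = (205 - 4q_E)/8.
Solving the pair: q_E = 215/12, q_C = 50/3.
Price P = 251 - 4·(415/12) = 338/3.
Ember's profit: (338/3 - 41)·(215/12) = 1284.0278.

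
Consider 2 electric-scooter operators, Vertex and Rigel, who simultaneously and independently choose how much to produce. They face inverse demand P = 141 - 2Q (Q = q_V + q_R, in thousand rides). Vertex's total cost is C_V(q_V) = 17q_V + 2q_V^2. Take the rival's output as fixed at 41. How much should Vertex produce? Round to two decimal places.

5.25

With the rival's output fixed at 41, Vertex's profit is π_V = (141 - 2·41 - 2q_V)q_V - (17q_V + 2q_V²) = (59 - 2q_V)q_V - (17q_V + 2q_V²).
∂π_V/∂q_V = 42 - 8q_V = 0, so q_V = 21/4.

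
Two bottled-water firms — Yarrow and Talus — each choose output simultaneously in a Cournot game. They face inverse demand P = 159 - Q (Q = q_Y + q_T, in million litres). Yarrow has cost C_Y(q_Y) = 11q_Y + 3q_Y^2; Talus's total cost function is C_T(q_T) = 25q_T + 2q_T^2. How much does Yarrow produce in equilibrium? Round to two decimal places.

Yarrow's profit: π_Y = (159 - Q)q_Y - (11q_Y + 3q_Y²). Setting ∂π_Y/∂q_Y = 0: 148 - 8q_Y - (q_T) = 0.
Talus's first-order condition: 134 - 6q_T - (q_Y) = 0.
Best responses: q_Y = (148 - q_T)/8, q_T = (134 - q_Y)/6.
Solving the pair: q_Y = 754/47, q_T = 924/47.

16.04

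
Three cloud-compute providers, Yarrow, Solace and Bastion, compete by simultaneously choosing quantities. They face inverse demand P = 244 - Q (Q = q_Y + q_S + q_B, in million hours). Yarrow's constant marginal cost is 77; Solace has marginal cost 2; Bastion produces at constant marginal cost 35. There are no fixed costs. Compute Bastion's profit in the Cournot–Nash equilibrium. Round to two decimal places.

2970.25

Yarrow's profit: π_Y = (244 - Q)q_Y - (77q_Y). Setting ∂π_Y/∂q_Y = 0: 167 - 2q_Y - (q_S + q_B) = 0.
Solace's profit: π_S = (244 - Q)q_S - (2q_S). Setting ∂π_S/∂q_S = 0: 242 - 2q_S - (q_Y + q_B) = 0.
Bastion's profit: π_B = (244 - Q)q_B - (35q_B). Setting ∂π_B/∂q_B = 0: 209 - 2q_B - (q_Y + q_S) = 0.
Adding the 3 conditions: 618 − 2Q − 2Q = 0, i.e. Q = 309/2.
Back-substituting: q_Y = (167 − 309/2) = 25/2, q_S = (242 − 309/2) = 175/2, q_B = (209 − 309/2) = 109/2.
Price P = 244 - 309/2 = 179/2.
Bastion's profit: (179/2 - 35)·(109/2) = 2970.2500.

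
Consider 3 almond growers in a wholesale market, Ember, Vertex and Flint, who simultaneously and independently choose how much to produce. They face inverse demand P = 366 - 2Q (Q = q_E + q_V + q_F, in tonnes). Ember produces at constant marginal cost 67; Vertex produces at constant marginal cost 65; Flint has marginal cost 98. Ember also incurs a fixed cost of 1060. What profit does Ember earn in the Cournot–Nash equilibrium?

2302

Ember's profit: π_E = (366 - 2Q)q_E - (67q_E). Setting ∂π_E/∂q_E = 0: 299 - 4q_E - 2(q_V + q_F) = 0.
Vertex's first-order condition: 301 - 4q_V - 2(q_E + q_F) = 0.
Flint's first-order condition: 268 - 4q_F - 2(q_E + q_V) = 0.
Summing all 3 equations gives 868 − 8Q = 0, hence Q = 217/2.
Back-substituting: q_E = (299 − 217)/2 = 41, q_V = (301 − 217)/2 = 42, q_F = (268 − 217)/2 = 51/2.
Price P = 366 - 2·(217/2) = 149.
Ember's profit: (149 - 67)·41 - 1060 = 2302.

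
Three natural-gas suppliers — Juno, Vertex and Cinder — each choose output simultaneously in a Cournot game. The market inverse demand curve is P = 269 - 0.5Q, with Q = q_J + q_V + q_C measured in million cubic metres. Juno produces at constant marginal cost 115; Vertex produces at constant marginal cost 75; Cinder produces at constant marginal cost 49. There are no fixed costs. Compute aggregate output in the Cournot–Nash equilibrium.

284

Juno's profit: π_J = (269 - 0.5Q)q_J - (115q_J). Setting ∂π_J/∂q_J = 0: 154 - q_J - (1/2)(q_V + q_C) = 0.
Vertex's first-order condition: 194 - q_V - (1/2)(q_J + q_C) = 0.
Cinder's first-order condition: 220 - q_C - (1/2)(q_J + q_V) = 0.
Adding the 3 conditions: 568 − Q − Q = 0, i.e. Q = 284.
Back-substituting: q_J = (154 − 142)/(1/2) = 24, q_V = (194 − 142)/(1/2) = 104, q_C = (220 − 142)/(1/2) = 156.
Total output Q = 24 + 104 + 156 = 284.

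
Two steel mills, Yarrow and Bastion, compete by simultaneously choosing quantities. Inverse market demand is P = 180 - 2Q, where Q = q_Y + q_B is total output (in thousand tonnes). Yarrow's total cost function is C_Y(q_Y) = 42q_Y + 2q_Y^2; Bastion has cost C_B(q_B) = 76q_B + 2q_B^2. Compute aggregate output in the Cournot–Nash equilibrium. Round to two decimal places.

24.20

Yarrow's profit: π_Y = (180 - 2Q)q_Y - (42q_Y + 2q_Y²). Setting ∂π_Y/∂q_Y = 0: 138 - 8q_Y - 2(q_B) = 0.
Bastion's first-order condition: 104 - 8q_B - 2(q_Y) = 0.
Best responses: q_Y = (138 - 2q_B)/8, q_B = (104 - 2q_Y)/8.
Solving the pair: q_Y = 224/15, q_B = 139/15.
Total output Q = 224/15 + 139/15 = 121/5.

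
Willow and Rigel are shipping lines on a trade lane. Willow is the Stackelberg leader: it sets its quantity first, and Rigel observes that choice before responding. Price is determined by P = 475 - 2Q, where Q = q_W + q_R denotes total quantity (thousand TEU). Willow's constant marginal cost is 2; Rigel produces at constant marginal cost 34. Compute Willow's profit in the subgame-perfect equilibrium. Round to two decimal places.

Solve by backward induction. Given q_W, the follower Rigel maximises π_R = (475 - 2q_W - 2q_R)q_R - 34q_R.
∂π_R/∂q_R = 441 - 2q_W - 4q_R = 0 gives the reaction function q_R = (441 - 2q_W)/4.
The leader anticipates this reaction. Substituting into P = 475 - 2Q gives P = 509/2 - q_W, so π_W = (509/2 - q_W)q_W - 2q_W.
The leader's first-order condition 505/2 - 2q_W = 0 yields q_W = 505/4.
Then q_R = (441 - 2·(505/4))/4 = 377/8.
Price P = 475 - 2·(1387/8) = 513/4.
Willow's profit: (513/4 - 2)·(505/4) = 15939.0625.

15939.06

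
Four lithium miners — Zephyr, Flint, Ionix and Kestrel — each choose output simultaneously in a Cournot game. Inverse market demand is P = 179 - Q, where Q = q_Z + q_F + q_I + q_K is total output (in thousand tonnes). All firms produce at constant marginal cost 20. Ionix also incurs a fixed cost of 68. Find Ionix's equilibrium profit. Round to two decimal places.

943.24

Each firm earns π_i = (179 - Q)q_i - 20q_i.
Setting ∂π_i/∂q_i = 0 with rivals' quantities fixed: 159 - 2q_i - Σ_{j≠i} q_j = 0.
By symmetry each firm produces the same amount; substituting Σ_{j≠i} q_j = 3q_i yields q_i = 159/5.
Price P = 179 - 636/5 = 259/5.
Ionix's profit: (259/5 - 20)·(159/5) - 68 = 943.2400.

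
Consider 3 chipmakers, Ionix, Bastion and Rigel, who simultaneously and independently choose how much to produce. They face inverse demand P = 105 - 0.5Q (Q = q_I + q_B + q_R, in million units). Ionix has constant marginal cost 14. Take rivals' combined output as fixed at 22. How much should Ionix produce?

With rivals' combined output fixed at 22, Ionix's profit is π_I = (105 - (1/2)·22 - (1/2)q_I)q_I - (14q_I) = (94 - (1/2)q_I)q_I - (14q_I).
∂π_I/∂q_I = 80 - q_I = 0, so q_I = 80.

80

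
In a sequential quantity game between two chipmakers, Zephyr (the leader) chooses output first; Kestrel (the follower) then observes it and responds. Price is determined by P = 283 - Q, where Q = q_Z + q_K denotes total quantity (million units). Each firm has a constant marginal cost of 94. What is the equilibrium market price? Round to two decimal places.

The follower Kestrel best-responds to any q_Z: π_K = (283 - Q)q_K - 94q_K.
Follower FOC: 189 - q_Z - 2q_K = 0, so q_K(q_Z) = (189 - q_Z)/2.
The leader anticipates this reaction. Substituting into P = 283 - Q gives P = 377/2 - (1/2)q_Z, so π_Z = (377/2 - (1/2)q_Z)q_Z - 94q_Z.
The leader's first-order condition 189/2 - q_Z = 0 yields q_Z = 189/2.
Then q_K = (189 - 189/2)/2 = 189/4.
Total output Q = 567/4, so price P = 283 - 567/4 = 565/4.

141.25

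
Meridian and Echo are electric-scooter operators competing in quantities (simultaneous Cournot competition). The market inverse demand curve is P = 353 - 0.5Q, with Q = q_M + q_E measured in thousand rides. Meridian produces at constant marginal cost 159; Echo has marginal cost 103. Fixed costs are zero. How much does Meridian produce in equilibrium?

Meridian's profit: π_M = (353 - 0.5Q)q_M - (159q_M). Setting ∂π_M/∂q_M = 0: 194 - q_M - (1/2)(q_E) = 0.
Echo's first-order condition: 250 - q_E - (1/2)(q_M) = 0.
Best responses: q_M = (194 - (1/2)q_E), q_E = (250 - (1/2)q_M).
Substituting one into the other gives q_M = 92 and q_E = 204.

92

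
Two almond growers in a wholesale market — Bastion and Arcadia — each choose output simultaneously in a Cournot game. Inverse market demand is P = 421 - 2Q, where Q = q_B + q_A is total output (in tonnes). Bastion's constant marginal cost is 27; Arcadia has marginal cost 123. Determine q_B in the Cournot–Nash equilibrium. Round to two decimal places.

81.67

Bastion's profit: π_B = (421 - 2Q)q_B - (27q_B). Setting ∂π_B/∂q_B = 0: 394 - 4q_B - 2(q_A) = 0.
Arcadia's first-order condition: 298 - 4q_A - 2(q_B) = 0.
So q_B = (394 - 2q_A)/4 and q_A = (298 - 2q_B)/4.
Substituting one into the other gives q_B = 245/3 and q_A = 101/3.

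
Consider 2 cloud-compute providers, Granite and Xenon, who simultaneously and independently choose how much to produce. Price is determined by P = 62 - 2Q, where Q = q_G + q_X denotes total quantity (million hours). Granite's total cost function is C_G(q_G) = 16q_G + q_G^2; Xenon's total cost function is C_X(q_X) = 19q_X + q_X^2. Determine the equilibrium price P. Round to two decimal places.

Granite's profit: π_G = (62 - 2Q)q_G - (16q_G + q_G²). Setting ∂π_G/∂q_G = 0: 46 - 6q_G - 2(q_X) = 0.
Xenon's first-order condition: 43 - 6q_X - 2(q_G) = 0.
Rearranging gives the reaction functions q_G = (46 - 2q_X)/6 and q_X = (43 - 2q_G)/6.
Solving the pair: q_G = 95/16, q_X = 83/16.
Total output Q = 89/8, so price P = 62 - 2·(89/8) = 159/4.

39.75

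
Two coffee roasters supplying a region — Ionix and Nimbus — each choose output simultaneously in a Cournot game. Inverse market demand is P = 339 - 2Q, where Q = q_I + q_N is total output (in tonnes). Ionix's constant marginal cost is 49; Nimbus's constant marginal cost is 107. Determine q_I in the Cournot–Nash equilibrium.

58

Ionix's profit: π_I = (339 - 2Q)q_I - (49q_I). Setting ∂π_I/∂q_I = 0: 290 - 4q_I - 2(q_N) = 0.
Nimbus's first-order condition: 232 - 4q_N - 2(q_I) = 0.
Rearranging gives the reaction functions q_I = (290 - 2q_N)/4 and q_N = (232 - 2q_I)/4.
Substituting one into the other gives q_I = 58 and q_N = 29.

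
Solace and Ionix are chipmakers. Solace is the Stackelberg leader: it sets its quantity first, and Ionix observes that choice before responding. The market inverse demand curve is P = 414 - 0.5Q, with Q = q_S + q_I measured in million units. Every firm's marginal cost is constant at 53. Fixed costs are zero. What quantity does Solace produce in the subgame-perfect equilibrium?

The follower Ionix best-responds to any q_S: π_I = (414 - 0.5Q)q_I - 53q_I.
Setting the follower's marginal profit to zero, 361 - (1/2)q_S - q_I = 0, i.e. q_I = (361 - (1/2)q_S).
The leader anticipates this reaction. Substituting into P = 414 - 0.5Q gives P = 467/2 - (1/4)q_S, so π_S = (467/2 - (1/4)q_S)q_S - 53q_S.
Leader FOC: 361/2 - (1/2)q_S = 0, so q_S = 361.
Then q_I = (361 - (1/2)·361) = 361/2.

361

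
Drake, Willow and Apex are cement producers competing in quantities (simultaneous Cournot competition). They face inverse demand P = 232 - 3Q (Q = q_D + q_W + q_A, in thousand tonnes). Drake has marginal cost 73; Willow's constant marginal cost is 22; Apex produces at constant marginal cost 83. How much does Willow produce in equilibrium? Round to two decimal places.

Drake's profit: π_D = (232 - 3Q)q_D - (73q_D). Setting ∂π_D/∂q_D = 0: 159 - 6q_D - 3(q_W + q_A) = 0.
Willow's profit: π_W = (232 - 3Q)q_W - (22q_W). Setting ∂π_W/∂q_W = 0: 210 - 6q_W - 3(q_D + q_A) = 0.
Apex's profit: π_A = (232 - 3Q)q_A - (83q_A). Setting ∂π_A/∂q_A = 0: 149 - 6q_A - 3(q_D + q_W) = 0.
Adding the 3 first-order conditions: 518 − 12Q = 0, so Q = 259/6.
Back-substituting: q_D = (159 − 259/2)/3 = 59/6, q_W = (210 − 259/2)/3 = 161/6, q_A = (149 − 259/2)/3 = 13/2.

26.83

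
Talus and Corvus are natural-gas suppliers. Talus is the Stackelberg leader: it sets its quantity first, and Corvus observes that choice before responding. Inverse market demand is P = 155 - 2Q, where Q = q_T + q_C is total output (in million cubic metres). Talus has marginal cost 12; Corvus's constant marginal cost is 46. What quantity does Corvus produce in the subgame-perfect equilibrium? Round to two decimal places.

The follower Corvus best-responds to any q_T: π_C = (155 - 2Q)q_C - 46q_C.
Setting the follower's marginal profit to zero, 109 - 2q_T - 4q_C = 0, i.e. q_C = (109 - 2q_T)/4.
The leader anticipates this reaction. Substituting into P = 155 - 2Q gives P = 201/2 - q_T, so π_T = (201/2 - q_T)q_T - 12q_T.
Leader FOC: 177/2 - 2q_T = 0, so q_T = 177/4.
Then q_C = (109 - 2·(177/4))/4 = 41/8.

5.13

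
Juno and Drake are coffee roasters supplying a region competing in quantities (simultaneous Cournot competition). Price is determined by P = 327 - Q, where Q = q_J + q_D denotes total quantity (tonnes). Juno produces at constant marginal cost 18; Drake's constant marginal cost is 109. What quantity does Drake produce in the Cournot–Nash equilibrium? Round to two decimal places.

Juno's profit: π_J = (327 - Q)q_J - (18q_J). Setting ∂π_J/∂q_J = 0: 309 - 2q_J - (q_D) = 0.
Drake's profit: π_D = (327 - Q)q_D - (109q_D). Setting ∂π_D/∂q_D = 0: 218 - 2q_D - (q_J) = 0.
Rearranging gives the reaction functions q_J = (309 - q_D)/2 and q_D = (218 - q_J)/2.
Solving the pair: q_J = 400/3, q_D = 127/3.

42.33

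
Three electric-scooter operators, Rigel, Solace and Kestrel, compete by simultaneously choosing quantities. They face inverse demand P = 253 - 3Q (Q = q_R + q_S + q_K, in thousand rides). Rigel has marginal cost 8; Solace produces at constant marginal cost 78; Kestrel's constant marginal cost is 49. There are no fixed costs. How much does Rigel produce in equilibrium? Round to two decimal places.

29.67

Rigel's profit: π_R = (253 - 3Q)q_R - (8q_R). Setting ∂π_R/∂q_R = 0: 245 - 6q_R - 3(q_S + q_K) = 0.
Solace's first-order condition: 175 - 6q_S - 3(q_R + q_K) = 0.
Kestrel's first-order condition: 204 - 6q_K - 3(q_R + q_S) = 0.
Summing all 3 equations gives 624 − 12Q = 0, hence Q = 52.
Back-substituting: q_R = (245 − 156)/3 = 89/3, q_S = (175 − 156)/3 = 19/3, q_K = (204 − 156)/3 = 16.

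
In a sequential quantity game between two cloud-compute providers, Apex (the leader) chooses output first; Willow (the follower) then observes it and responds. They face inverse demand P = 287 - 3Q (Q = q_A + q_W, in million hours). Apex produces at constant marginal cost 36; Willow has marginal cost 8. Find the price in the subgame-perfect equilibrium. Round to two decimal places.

91.75

The follower Willow best-responds to any q_A: π_W = (287 - 3Q)q_W - 8q_W.
Setting the follower's marginal profit to zero, 279 - 3q_A - 6q_W = 0, i.e. q_W = (279 - 3q_A)/6.
The leader anticipates this reaction. Substituting into P = 287 - 3Q gives P = 295/2 - (3/2)q_A, so π_A = (295/2 - (3/2)q_A)q_A - 36q_A.
Leader FOC: 223/2 - 3q_A = 0, so q_A = 223/6.
Then q_W = (279 - 3·(223/6))/6 = 335/12.
Total output Q = 781/12, so price P = 287 - 3·(781/12) = 367/4.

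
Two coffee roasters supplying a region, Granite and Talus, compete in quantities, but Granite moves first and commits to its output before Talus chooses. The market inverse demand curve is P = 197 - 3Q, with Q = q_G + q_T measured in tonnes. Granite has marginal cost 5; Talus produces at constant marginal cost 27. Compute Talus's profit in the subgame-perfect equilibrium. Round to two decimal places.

330.75

Solve by backward induction. Given q_G, the follower Talus maximises π_T = (197 - 3q_G - 3q_T)q_T - 27q_T.
Follower FOC: 170 - 3q_G - 6q_T = 0, so q_T(q_G) = (170 - 3q_G)/6.
The leader anticipates this reaction. Substituting into P = 197 - 3Q gives P = 112 - (3/2)q_G, so π_G = (112 - (3/2)q_G)q_G - 5q_G.
Leader FOC: 107 - 3q_G = 0, so q_G = 107/3.
Then q_T = (170 - 3·(107/3))/6 = 21/2.
Price P = 197 - 3·(277/6) = 117/2.
Talus's profit: (117/2 - 27)·(21/2) = 1323/4.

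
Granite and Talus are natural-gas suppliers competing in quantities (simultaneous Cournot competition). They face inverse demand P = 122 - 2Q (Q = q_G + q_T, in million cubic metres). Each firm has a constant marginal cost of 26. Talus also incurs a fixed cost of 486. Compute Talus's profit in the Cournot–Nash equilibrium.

26

Each firm earns π_i = (122 - 2Q)q_i - 26q_i.
Setting ∂π_i/∂q_i = 0 with rivals' quantities fixed: 96 - 4q_i - 2q_j = 0.
With identical firms every q_j equals q_i, so q_j = q_i and 96 = 6q_i, giving q_i = 16.
Price P = 122 - 2·32 = 58.
Talus's profit: (58 - 26)·16 - 486 = 26.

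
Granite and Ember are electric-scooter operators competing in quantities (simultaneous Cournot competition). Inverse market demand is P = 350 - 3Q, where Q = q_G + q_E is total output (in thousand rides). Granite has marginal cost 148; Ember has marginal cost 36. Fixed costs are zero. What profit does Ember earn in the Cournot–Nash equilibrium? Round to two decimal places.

6721.33

Granite's profit: π_G = (350 - 3Q)q_G - (148q_G). Setting ∂π_G/∂q_G = 0: 202 - 6q_G - 3(q_E) = 0.
Ember's first-order condition: 314 - 6q_E - 3(q_G) = 0.
Rearranging gives the reaction functions q_G = (202 - 3q_E)/6 and q_E = (314 - 3q_G)/6.
Substituting one into the other gives q_G = 10 and q_E = 142/3.
Price P = 350 - 3·(172/3) = 178.
Ember's profit: (178 - 36)·(142/3) = 6721.3333.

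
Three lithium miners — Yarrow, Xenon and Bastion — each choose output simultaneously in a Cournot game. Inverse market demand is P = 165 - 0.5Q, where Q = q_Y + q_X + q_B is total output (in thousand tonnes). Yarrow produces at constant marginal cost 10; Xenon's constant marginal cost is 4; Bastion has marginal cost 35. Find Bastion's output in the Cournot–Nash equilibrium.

37

Yarrow's profit: π_Y = (165 - 0.5Q)q_Y - (10q_Y). Setting ∂π_Y/∂q_Y = 0: 155 - q_Y - (1/2)(q_X + q_B) = 0.
Xenon's first-order condition: 161 - q_X - (1/2)(q_Y + q_B) = 0.
Bastion's first-order condition: 130 - q_B - (1/2)(q_Y + q_X) = 0.
Adding the 3 conditions: 446 − Q − Q = 0, i.e. Q = 223.
Back-substituting: q_Y = (155 − 223/2)/(1/2) = 87, q_X = (161 − 223/2)/(1/2) = 99, q_B = (130 − 223/2)/(1/2) = 37.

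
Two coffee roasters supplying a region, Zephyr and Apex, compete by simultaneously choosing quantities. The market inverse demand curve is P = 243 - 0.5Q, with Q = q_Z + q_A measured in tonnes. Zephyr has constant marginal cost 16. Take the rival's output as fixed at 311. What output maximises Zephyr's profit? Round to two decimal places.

With the rival's output fixed at 311, Zephyr's profit is π_Z = (243 - (1/2)·311 - (1/2)q_Z)q_Z - (16q_Z) = (175/2 - (1/2)q_Z)q_Z - (16q_Z).
∂π_Z/∂q_Z = 143/2 - q_Z = 0, so q_Z = 143/2.

71.50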